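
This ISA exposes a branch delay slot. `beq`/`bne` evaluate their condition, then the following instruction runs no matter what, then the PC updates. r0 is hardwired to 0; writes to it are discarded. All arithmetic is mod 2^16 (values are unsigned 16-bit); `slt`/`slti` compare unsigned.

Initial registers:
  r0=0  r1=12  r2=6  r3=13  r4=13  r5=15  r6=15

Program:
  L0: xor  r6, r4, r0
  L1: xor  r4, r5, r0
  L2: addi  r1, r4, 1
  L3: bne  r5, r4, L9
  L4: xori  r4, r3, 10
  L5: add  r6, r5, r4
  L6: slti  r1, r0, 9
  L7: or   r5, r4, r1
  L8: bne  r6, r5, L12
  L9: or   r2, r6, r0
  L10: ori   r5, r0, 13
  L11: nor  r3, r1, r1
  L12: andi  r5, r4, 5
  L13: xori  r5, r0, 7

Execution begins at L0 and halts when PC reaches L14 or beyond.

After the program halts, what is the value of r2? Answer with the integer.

PC=0  xor  r6, r4, r0        | r0=0 r1=12 r2=6 r3=13 r4=13 r5=15 r6=13
PC=1  xor  r4, r5, r0        | r0=0 r1=12 r2=6 r3=13 r4=15 r5=15 r6=13
PC=2  addi  r1, r4, 1        | r0=0 r1=16 r2=6 r3=13 r4=15 r5=15 r6=13
PC=3  bne  r5, r4, L9        | r0=0 r1=16 r2=6 r3=13 r4=15 r5=15 r6=13  [not taken]
PC=4  xori  r4, r3, 10       | r0=0 r1=16 r2=6 r3=13 r4=7 r5=15 r6=13
PC=5  add  r6, r5, r4        | r0=0 r1=16 r2=6 r3=13 r4=7 r5=15 r6=22
PC=6  slti  r1, r0, 9        | r0=0 r1=1 r2=6 r3=13 r4=7 r5=15 r6=22
PC=7  or   r5, r4, r1        | r0=0 r1=1 r2=6 r3=13 r4=7 r5=7 r6=22
PC=8  bne  r6, r5, L12       | r0=0 r1=1 r2=6 r3=13 r4=7 r5=7 r6=22  [TAKEN]
PC=9  or   r2, r6, r0        | r0=0 r1=1 r2=22 r3=13 r4=7 r5=7 r6=22
PC=12 andi  r5, r4, 5        | r0=0 r1=1 r2=22 r3=13 r4=7 r5=5 r6=22
PC=13 xori  r5, r0, 7        | r0=0 r1=1 r2=22 r3=13 r4=7 r5=7 r6=22

22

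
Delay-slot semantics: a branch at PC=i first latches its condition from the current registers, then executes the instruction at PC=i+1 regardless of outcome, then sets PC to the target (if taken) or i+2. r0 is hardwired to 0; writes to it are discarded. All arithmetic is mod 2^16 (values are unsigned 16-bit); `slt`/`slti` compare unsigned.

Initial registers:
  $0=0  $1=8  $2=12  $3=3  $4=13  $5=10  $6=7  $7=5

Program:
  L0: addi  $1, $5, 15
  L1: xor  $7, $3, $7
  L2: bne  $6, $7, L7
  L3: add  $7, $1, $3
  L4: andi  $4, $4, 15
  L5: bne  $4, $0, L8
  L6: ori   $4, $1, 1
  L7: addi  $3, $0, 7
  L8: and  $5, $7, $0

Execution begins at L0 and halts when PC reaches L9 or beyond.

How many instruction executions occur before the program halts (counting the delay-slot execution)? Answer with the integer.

PC=0  addi  $1, $5, 15       | $0=0 $1=25 $2=12 $3=3 $4=13 $5=10 $6=7 $7=5
PC=1  xor  $7, $3, $7        | $0=0 $1=25 $2=12 $3=3 $4=13 $5=10 $6=7 $7=6
PC=2  bne  $6, $7, L7        | $0=0 $1=25 $2=12 $3=3 $4=13 $5=10 $6=7 $7=6  [TAKEN]
PC=3  add  $7, $1, $3        | $0=0 $1=25 $2=12 $3=3 $4=13 $5=10 $6=7 $7=28
PC=7  addi  $3, $0, 7        | $0=0 $1=25 $2=12 $3=7 $4=13 $5=10 $6=7 $7=28
PC=8  and  $5, $7, $0        | $0=0 $1=25 $2=12 $3=7 $4=13 $5=0 $6=7 $7=28

6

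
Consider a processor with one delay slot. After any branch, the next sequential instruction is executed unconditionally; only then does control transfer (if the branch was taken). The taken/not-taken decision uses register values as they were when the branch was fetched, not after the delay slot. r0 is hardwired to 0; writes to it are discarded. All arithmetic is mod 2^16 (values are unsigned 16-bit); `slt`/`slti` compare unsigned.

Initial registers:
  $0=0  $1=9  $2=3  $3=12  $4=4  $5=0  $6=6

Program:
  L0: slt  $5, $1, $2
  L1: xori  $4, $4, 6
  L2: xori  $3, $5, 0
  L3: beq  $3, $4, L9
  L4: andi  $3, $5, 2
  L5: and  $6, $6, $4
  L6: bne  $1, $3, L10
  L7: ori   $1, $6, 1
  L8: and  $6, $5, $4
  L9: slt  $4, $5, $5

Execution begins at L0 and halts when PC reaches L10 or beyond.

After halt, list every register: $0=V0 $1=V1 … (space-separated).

$0=0 $1=3 $2=3 $3=0 $4=2 $5=0 $6=2

  step pc=0: slt  $5, $1, $2  regs=(0,9,3,12,4,0,6)
  step pc=1: xori  $4, $4, 6  regs=(0,9,3,12,2,0,6)
  step pc=2: xori  $3, $5, 0  regs=(0,9,3,0,2,0,6)
  step pc=3: beq  $3, $4, L9  cond=F  regs=(0,9,3,0,2,0,6)
  step pc=4: andi  $3, $5, 2  regs=(0,9,3,0,2,0,6)
  step pc=5: and  $6, $6, $4  regs=(0,9,3,0,2,0,2)
  step pc=6: bne  $1, $3, L10  cond=T  regs=(0,9,3,0,2,0,2)
  step pc=7: ori   $1, $6, 1  regs=(0,3,3,0,2,0,2)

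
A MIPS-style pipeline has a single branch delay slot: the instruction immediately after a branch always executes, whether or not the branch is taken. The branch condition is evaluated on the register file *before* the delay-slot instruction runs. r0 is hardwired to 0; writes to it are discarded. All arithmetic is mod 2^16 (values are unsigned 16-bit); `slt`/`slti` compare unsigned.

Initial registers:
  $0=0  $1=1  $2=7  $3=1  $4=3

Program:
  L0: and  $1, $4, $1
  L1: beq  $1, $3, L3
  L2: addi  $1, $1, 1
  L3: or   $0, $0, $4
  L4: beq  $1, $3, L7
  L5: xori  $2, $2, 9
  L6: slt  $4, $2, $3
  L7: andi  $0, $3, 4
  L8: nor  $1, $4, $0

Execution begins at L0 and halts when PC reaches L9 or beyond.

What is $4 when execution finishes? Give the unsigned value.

PC=0  and  $1, $4, $1        | $0=0 $1=1 $2=7 $3=1 $4=3
PC=1  beq  $1, $3, L3        | $0=0 $1=1 $2=7 $3=1 $4=3  [TAKEN]
PC=2  addi  $1, $1, 1        | $0=0 $1=2 $2=7 $3=1 $4=3
PC=3  or   $0, $0, $4        | $0=0 $1=2 $2=7 $3=1 $4=3
PC=4  beq  $1, $3, L7        | $0=0 $1=2 $2=7 $3=1 $4=3  [not taken]
PC=5  xori  $2, $2, 9        | $0=0 $1=2 $2=14 $3=1 $4=3
PC=6  slt  $4, $2, $3        | $0=0 $1=2 $2=14 $3=1 $4=0
PC=7  andi  $0, $3, 4        | $0=0 $1=2 $2=14 $3=1 $4=0
PC=8  nor  $1, $4, $0        | $0=0 $1=65535 $2=14 $3=1 $4=0

0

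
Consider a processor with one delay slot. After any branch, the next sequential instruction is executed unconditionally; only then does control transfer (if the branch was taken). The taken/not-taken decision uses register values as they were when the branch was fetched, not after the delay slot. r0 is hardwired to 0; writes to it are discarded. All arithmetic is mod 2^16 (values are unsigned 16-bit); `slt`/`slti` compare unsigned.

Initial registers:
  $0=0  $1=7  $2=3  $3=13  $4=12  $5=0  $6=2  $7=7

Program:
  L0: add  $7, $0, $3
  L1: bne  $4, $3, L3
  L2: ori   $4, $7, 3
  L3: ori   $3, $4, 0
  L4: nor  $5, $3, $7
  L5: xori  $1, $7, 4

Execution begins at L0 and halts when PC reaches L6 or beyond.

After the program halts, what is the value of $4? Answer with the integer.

15

#0 add  $7, $0, $3 ; 0/7/3/13/12/0/2/13
#1 bne  $4, $3, L3 ; 0/7/3/13/12/0/2/13 ; →target
#2 ori   $4, $7, 3 ; 0/7/3/13/15/0/2/13
#3 ori   $3, $4, 0 ; 0/7/3/15/15/0/2/13
#4 nor  $5, $3, $7 ; 0/7/3/15/15/65520/2/13
#5 xori  $1, $7, 4 ; 0/9/3/15/15/65520/2/13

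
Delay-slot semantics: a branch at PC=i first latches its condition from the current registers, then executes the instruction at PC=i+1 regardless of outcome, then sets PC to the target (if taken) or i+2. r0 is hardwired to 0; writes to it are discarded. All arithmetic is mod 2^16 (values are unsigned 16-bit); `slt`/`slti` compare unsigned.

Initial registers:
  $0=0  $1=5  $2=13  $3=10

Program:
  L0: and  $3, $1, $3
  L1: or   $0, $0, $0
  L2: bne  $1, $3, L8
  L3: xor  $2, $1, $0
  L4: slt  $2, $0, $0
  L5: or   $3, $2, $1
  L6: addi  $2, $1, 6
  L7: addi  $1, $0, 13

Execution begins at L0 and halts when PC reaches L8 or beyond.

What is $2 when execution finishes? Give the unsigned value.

PC=0  and  $3, $1, $3        | $0=0 $1=5 $2=13 $3=0
PC=1  or   $0, $0, $0        | $0=0 $1=5 $2=13 $3=0
PC=2  bne  $1, $3, L8        | $0=0 $1=5 $2=13 $3=0  [TAKEN]
PC=3  xor  $2, $1, $0        | $0=0 $1=5 $2=5 $3=0

5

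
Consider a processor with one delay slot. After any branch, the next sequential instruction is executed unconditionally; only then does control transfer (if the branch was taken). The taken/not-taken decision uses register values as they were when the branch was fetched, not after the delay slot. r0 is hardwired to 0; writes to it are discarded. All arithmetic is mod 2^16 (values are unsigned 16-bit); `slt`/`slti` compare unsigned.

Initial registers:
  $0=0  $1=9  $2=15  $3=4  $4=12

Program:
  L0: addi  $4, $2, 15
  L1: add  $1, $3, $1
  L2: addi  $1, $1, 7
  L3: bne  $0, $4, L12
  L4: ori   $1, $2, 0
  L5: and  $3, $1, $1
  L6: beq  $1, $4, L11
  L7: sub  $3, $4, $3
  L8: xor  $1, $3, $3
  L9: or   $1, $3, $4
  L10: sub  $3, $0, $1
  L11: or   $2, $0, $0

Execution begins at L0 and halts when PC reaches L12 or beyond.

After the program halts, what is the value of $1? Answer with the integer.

15

  step pc=0: addi  $4, $2, 15  regs=(0,9,15,4,30)
  step pc=1: add  $1, $3, $1  regs=(0,13,15,4,30)
  step pc=2: addi  $1, $1, 7  regs=(0,20,15,4,30)
  step pc=3: bne  $0, $4, L12  cond=T  regs=(0,20,15,4,30)
  step pc=4: ori   $1, $2, 0  regs=(0,15,15,4,30)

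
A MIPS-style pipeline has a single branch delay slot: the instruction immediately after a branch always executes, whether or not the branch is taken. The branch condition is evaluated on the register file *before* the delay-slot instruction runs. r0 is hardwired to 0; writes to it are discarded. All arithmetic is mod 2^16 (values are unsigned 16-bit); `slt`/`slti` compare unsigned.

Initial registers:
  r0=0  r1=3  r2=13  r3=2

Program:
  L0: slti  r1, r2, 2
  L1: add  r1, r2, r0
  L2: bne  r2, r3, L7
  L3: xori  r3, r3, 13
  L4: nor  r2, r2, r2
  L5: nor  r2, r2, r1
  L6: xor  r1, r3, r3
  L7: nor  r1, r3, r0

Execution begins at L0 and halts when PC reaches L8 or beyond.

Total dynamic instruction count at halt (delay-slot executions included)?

5

  step pc=0: slti  r1, r2, 2  regs=(0,0,13,2)
  step pc=1: add  r1, r2, r0  regs=(0,13,13,2)
  step pc=2: bne  r2, r3, L7  cond=T  regs=(0,13,13,2)
  step pc=3: xori  r3, r3, 13  regs=(0,13,13,15)
  step pc=7: nor  r1, r3, r0  regs=(0,65520,13,15)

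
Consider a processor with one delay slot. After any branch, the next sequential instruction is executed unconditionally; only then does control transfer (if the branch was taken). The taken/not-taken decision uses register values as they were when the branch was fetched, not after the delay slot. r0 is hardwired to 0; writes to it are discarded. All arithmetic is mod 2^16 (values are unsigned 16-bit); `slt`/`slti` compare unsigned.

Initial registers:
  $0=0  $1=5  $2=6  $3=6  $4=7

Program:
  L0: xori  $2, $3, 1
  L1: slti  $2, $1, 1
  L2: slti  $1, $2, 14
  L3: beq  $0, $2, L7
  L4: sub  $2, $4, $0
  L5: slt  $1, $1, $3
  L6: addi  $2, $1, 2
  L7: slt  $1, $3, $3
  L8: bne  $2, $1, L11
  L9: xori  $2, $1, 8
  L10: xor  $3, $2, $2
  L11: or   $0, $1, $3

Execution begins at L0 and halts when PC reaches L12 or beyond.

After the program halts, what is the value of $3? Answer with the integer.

6

[0] xori  $2, $3, 1  →  {$0:0, $1:5, $2:7, $3:6, $4:7}
[1] slti  $2, $1, 1  →  {$0:0, $1:5, $2:0, $3:6, $4:7}
[2] slti  $1, $2, 14  →  {$0:0, $1:1, $2:0, $3:6, $4:7}
[3] beq  $0, $2, L7  →  {$0:0, $1:1, $2:0, $3:6, $4:7}  ⟨branch taken⟩
[4] sub  $2, $4, $0  →  {$0:0, $1:1, $2:7, $3:6, $4:7}
[7] slt  $1, $3, $3  →  {$0:0, $1:0, $2:7, $3:6, $4:7}
[8] bne  $2, $1, L11  →  {$0:0, $1:0, $2:7, $3:6, $4:7}  ⟨branch taken⟩
[9] xori  $2, $1, 8  →  {$0:0, $1:0, $2:8, $3:6, $4:7}
[11] or   $0, $1, $3  →  {$0:0, $1:0, $2:8, $3:6, $4:7}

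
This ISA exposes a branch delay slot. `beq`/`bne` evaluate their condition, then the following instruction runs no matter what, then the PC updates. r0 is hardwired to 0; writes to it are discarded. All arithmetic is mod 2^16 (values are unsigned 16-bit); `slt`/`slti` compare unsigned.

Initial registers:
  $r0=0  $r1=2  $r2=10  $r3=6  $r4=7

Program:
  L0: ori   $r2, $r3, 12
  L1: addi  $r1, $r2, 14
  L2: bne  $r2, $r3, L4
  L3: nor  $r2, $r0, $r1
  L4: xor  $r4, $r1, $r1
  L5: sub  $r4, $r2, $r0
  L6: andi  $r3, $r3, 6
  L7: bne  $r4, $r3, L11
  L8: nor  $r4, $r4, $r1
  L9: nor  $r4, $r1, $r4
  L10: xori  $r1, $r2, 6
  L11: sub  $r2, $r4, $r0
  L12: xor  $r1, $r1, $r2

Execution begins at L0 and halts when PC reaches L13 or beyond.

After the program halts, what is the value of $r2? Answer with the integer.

[0] ori   $r2, $r3, 12  →  {$r0:0, $r1:2, $r2:14, $r3:6, $r4:7}
[1] addi  $r1, $r2, 14  →  {$r0:0, $r1:28, $r2:14, $r3:6, $r4:7}
[2] bne  $r2, $r3, L4  →  {$r0:0, $r1:28, $r2:14, $r3:6, $r4:7}  ⟨branch taken⟩
[3] nor  $r2, $r0, $r1  →  {$r0:0, $r1:28, $r2:65507, $r3:6, $r4:7}
[4] xor  $r4, $r1, $r1  →  {$r0:0, $r1:28, $r2:65507, $r3:6, $r4:0}
[5] sub  $r4, $r2, $r0  →  {$r0:0, $r1:28, $r2:65507, $r3:6, $r4:65507}
[6] andi  $r3, $r3, 6  →  {$r0:0, $r1:28, $r2:65507, $r3:6, $r4:65507}
[7] bne  $r4, $r3, L11  →  {$r0:0, $r1:28, $r2:65507, $r3:6, $r4:65507}  ⟨branch taken⟩
[8] nor  $r4, $r4, $r1  →  {$r0:0, $r1:28, $r2:65507, $r3:6, $r4:0}
[11] sub  $r2, $r4, $r0  →  {$r0:0, $r1:28, $r2:0, $r3:6, $r4:0}
[12] xor  $r1, $r1, $r2  →  {$r0:0, $r1:28, $r2:0, $r3:6, $r4:0}

0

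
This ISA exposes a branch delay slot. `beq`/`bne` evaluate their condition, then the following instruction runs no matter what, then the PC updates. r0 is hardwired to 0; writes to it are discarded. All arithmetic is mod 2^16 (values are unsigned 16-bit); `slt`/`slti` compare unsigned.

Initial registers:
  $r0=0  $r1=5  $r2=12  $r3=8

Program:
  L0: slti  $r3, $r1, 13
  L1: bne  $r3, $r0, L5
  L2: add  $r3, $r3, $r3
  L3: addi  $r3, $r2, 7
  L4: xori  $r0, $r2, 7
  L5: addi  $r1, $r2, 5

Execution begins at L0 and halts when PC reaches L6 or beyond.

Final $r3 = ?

PC=0  slti  $r3, $r1, 13     | $r0=0 $r1=5 $r2=12 $r3=1
PC=1  bne  $r3, $r0, L5      | $r0=0 $r1=5 $r2=12 $r3=1  [TAKEN]
PC=2  add  $r3, $r3, $r3     | $r0=0 $r1=5 $r2=12 $r3=2
PC=5  addi  $r1, $r2, 5      | $r0=0 $r1=17 $r2=12 $r3=2

2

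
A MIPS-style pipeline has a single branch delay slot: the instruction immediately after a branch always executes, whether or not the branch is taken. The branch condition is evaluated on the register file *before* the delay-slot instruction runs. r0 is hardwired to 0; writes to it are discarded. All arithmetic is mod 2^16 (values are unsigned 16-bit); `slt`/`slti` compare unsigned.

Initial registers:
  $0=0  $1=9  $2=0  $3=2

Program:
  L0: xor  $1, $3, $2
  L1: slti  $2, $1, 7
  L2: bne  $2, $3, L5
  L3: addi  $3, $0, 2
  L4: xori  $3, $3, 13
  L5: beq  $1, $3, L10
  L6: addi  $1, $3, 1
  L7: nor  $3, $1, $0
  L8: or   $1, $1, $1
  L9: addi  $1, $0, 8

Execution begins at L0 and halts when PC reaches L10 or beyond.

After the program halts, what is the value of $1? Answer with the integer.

3

[0] xor  $1, $3, $2  →  {$0:0, $1:2, $2:0, $3:2}
[1] slti  $2, $1, 7  →  {$0:0, $1:2, $2:1, $3:2}
[2] bne  $2, $3, L5  →  {$0:0, $1:2, $2:1, $3:2}  ⟨branch taken⟩
[3] addi  $3, $0, 2  →  {$0:0, $1:2, $2:1, $3:2}
[5] beq  $1, $3, L10  →  {$0:0, $1:2, $2:1, $3:2}  ⟨branch taken⟩
[6] addi  $1, $3, 1  →  {$0:0, $1:3, $2:1, $3:2}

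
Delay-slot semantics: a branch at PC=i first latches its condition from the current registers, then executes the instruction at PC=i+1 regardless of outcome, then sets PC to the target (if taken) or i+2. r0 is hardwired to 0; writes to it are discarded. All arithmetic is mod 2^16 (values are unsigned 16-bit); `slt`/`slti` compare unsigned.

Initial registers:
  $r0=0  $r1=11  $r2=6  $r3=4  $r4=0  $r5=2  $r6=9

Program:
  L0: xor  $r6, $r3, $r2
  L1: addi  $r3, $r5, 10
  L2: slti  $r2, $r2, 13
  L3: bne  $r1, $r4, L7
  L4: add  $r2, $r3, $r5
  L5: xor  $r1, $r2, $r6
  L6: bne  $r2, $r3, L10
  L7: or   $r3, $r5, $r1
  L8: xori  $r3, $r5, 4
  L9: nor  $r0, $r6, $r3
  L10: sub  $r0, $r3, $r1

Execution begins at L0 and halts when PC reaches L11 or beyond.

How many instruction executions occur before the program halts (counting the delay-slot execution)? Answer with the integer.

#0 xor  $r6, $r3, $r2 ; 0/11/6/4/0/2/2
#1 addi  $r3, $r5, 10 ; 0/11/6/12/0/2/2
#2 slti  $r2, $r2, 13 ; 0/11/1/12/0/2/2
#3 bne  $r1, $r4, L7 ; 0/11/1/12/0/2/2 ; →target
#4 add  $r2, $r3, $r5 ; 0/11/14/12/0/2/2
#7 or   $r3, $r5, $r1 ; 0/11/14/11/0/2/2
#8 xori  $r3, $r5, 4 ; 0/11/14/6/0/2/2
#9 nor  $r0, $r6, $r3 ; 0/11/14/6/0/2/2
#10 sub  $r0, $r3, $r1 ; 0/11/14/6/0/2/2

9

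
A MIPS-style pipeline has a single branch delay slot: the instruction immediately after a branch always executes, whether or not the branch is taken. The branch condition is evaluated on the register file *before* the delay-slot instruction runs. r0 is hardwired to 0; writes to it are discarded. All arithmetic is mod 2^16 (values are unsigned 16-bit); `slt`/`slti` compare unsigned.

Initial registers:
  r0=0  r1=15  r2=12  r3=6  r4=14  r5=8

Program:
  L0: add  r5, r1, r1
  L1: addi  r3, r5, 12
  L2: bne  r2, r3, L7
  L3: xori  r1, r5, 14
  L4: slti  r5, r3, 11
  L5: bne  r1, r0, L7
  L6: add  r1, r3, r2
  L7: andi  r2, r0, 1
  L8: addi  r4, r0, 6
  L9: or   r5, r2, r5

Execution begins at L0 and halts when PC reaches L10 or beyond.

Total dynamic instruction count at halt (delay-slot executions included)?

  step pc=0: add  r5, r1, r1  regs=(0,15,12,6,14,30)
  step pc=1: addi  r3, r5, 12  regs=(0,15,12,42,14,30)
  step pc=2: bne  r2, r3, L7  cond=T  regs=(0,15,12,42,14,30)
  step pc=3: xori  r1, r5, 14  regs=(0,16,12,42,14,30)
  step pc=7: andi  r2, r0, 1  regs=(0,16,0,42,14,30)
  step pc=8: addi  r4, r0, 6  regs=(0,16,0,42,6,30)
  step pc=9: or   r5, r2, r5  regs=(0,16,0,42,6,30)

7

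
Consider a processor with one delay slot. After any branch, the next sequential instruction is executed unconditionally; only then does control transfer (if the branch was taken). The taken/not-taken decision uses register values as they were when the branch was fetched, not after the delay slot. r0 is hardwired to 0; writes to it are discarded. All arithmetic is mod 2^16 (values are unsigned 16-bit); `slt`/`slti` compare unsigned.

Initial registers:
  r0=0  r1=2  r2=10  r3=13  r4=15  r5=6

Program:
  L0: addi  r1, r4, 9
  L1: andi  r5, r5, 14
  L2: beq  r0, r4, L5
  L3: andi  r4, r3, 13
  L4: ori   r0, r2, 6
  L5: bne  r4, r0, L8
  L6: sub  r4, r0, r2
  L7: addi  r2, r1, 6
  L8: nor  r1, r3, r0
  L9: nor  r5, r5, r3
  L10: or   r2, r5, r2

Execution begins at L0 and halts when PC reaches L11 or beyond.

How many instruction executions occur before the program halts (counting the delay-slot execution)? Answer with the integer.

[0] addi  r1, r4, 9  →  {r0:0, r1:24, r2:10, r3:13, r4:15, r5:6}
[1] andi  r5, r5, 14  →  {r0:0, r1:24, r2:10, r3:13, r4:15, r5:6}
[2] beq  r0, r4, L5  →  {r0:0, r1:24, r2:10, r3:13, r4:15, r5:6}  ⟨branch fallthrough⟩
[3] andi  r4, r3, 13  →  {r0:0, r1:24, r2:10, r3:13, r4:13, r5:6}
[4] ori   r0, r2, 6  →  {r0:0, r1:24, r2:10, r3:13, r4:13, r5:6}
[5] bne  r4, r0, L8  →  {r0:0, r1:24, r2:10, r3:13, r4:13, r5:6}  ⟨branch taken⟩
[6] sub  r4, r0, r2  →  {r0:0, r1:24, r2:10, r3:13, r4:65526, r5:6}
[8] nor  r1, r3, r0  →  {r0:0, r1:65522, r2:10, r3:13, r4:65526, r5:6}
[9] nor  r5, r5, r3  →  {r0:0, r1:65522, r2:10, r3:13, r4:65526, r5:65520}
[10] or   r2, r5, r2  →  {r0:0, r1:65522, r2:65530, r3:13, r4:65526, r5:65520}

10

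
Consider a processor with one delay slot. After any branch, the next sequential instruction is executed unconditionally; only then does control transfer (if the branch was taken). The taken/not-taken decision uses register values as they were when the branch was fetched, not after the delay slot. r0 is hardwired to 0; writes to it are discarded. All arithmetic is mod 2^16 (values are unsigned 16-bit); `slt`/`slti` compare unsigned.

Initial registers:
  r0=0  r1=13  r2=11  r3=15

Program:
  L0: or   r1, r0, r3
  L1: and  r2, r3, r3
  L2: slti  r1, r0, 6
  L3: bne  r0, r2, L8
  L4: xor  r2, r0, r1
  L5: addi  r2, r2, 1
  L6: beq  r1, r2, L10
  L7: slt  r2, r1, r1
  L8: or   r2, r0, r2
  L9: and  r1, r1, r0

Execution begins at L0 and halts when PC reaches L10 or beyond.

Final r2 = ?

1

  step pc=0: or   r1, r0, r3  regs=(0,15,11,15)
  step pc=1: and  r2, r3, r3  regs=(0,15,15,15)
  step pc=2: slti  r1, r0, 6  regs=(0,1,15,15)
  step pc=3: bne  r0, r2, L8  cond=T  regs=(0,1,15,15)
  step pc=4: xor  r2, r0, r1  regs=(0,1,1,15)
  step pc=8: or   r2, r0, r2  regs=(0,1,1,15)
  step pc=9: and  r1, r1, r0  regs=(0,0,1,15)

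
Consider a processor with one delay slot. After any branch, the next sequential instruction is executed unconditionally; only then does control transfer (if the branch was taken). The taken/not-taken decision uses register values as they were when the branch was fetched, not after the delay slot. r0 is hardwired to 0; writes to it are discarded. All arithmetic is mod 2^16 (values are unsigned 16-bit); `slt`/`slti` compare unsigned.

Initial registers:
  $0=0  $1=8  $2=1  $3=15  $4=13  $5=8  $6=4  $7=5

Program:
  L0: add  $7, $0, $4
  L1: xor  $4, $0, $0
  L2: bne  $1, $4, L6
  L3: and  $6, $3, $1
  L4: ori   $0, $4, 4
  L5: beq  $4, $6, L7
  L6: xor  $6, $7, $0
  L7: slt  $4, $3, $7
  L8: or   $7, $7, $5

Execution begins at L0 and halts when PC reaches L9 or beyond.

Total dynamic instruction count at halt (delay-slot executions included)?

#0 add  $7, $0, $4 ; 0/8/1/15/13/8/4/13
#1 xor  $4, $0, $0 ; 0/8/1/15/0/8/4/13
#2 bne  $1, $4, L6 ; 0/8/1/15/0/8/4/13 ; →target
#3 and  $6, $3, $1 ; 0/8/1/15/0/8/8/13
#6 xor  $6, $7, $0 ; 0/8/1/15/0/8/13/13
#7 slt  $4, $3, $7 ; 0/8/1/15/0/8/13/13
#8 or   $7, $7, $5 ; 0/8/1/15/0/8/13/13

7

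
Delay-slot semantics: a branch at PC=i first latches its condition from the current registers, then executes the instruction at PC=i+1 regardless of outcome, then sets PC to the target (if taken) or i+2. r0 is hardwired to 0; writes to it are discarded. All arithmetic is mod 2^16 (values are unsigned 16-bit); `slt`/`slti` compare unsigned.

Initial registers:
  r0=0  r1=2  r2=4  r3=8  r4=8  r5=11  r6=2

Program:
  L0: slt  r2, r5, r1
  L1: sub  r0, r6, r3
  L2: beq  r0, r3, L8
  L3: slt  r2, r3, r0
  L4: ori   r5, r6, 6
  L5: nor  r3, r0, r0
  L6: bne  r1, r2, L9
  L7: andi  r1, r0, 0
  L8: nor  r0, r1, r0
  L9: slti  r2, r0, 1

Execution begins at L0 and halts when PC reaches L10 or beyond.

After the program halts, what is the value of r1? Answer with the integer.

0

PC=0  slt  r2, r5, r1        | r0=0 r1=2 r2=0 r3=8 r4=8 r5=11 r6=2
PC=1  sub  r0, r6, r3        | r0=0 r1=2 r2=0 r3=8 r4=8 r5=11 r6=2
PC=2  beq  r0, r3, L8        | r0=0 r1=2 r2=0 r3=8 r4=8 r5=11 r6=2  [not taken]
PC=3  slt  r2, r3, r0        | r0=0 r1=2 r2=0 r3=8 r4=8 r5=11 r6=2
PC=4  ori   r5, r6, 6        | r0=0 r1=2 r2=0 r3=8 r4=8 r5=6 r6=2
PC=5  nor  r3, r0, r0        | r0=0 r1=2 r2=0 r3=65535 r4=8 r5=6 r6=2
PC=6  bne  r1, r2, L9        | r0=0 r1=2 r2=0 r3=65535 r4=8 r5=6 r6=2  [TAKEN]
PC=7  andi  r1, r0, 0        | r0=0 r1=0 r2=0 r3=65535 r4=8 r5=6 r6=2
PC=9  slti  r2, r0, 1        | r0=0 r1=0 r2=1 r3=65535 r4=8 r5=6 r6=2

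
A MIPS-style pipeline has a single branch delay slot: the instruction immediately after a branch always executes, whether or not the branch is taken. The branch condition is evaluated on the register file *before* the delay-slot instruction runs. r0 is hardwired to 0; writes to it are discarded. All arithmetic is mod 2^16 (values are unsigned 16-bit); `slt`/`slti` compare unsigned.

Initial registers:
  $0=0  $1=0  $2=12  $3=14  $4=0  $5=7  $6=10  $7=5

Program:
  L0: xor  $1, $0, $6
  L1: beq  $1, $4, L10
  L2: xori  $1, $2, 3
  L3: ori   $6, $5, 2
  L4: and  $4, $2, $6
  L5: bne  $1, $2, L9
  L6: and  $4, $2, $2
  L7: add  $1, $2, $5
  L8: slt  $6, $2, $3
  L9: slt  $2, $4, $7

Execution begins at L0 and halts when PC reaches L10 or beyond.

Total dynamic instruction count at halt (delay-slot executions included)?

#0 xor  $1, $0, $6 ; 0/10/12/14/0/7/10/5
#1 beq  $1, $4, L10 ; 0/10/12/14/0/7/10/5 ; →fallthru
#2 xori  $1, $2, 3 ; 0/15/12/14/0/7/10/5
#3 ori   $6, $5, 2 ; 0/15/12/14/0/7/7/5
#4 and  $4, $2, $6 ; 0/15/12/14/4/7/7/5
#5 bne  $1, $2, L9 ; 0/15/12/14/4/7/7/5 ; →target
#6 and  $4, $2, $2 ; 0/15/12/14/12/7/7/5
#9 slt  $2, $4, $7 ; 0/15/0/14/12/7/7/5

8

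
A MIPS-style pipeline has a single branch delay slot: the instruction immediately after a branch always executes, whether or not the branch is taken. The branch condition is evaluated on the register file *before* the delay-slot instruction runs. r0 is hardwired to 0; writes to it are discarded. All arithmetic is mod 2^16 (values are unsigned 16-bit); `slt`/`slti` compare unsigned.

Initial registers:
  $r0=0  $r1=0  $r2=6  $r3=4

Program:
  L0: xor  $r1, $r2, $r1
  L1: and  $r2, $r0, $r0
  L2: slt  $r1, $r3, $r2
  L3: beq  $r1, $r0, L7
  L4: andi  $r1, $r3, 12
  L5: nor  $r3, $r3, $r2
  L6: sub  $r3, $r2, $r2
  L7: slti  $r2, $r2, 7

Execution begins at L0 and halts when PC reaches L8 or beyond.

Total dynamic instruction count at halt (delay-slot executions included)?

6

[0] xor  $r1, $r2, $r1  →  {$r0:0, $r1:6, $r2:6, $r3:4}
[1] and  $r2, $r0, $r0  →  {$r0:0, $r1:6, $r2:0, $r3:4}
[2] slt  $r1, $r3, $r2  →  {$r0:0, $r1:0, $r2:0, $r3:4}
[3] beq  $r1, $r0, L7  →  {$r0:0, $r1:0, $r2:0, $r3:4}  ⟨branch taken⟩
[4] andi  $r1, $r3, 12  →  {$r0:0, $r1:4, $r2:0, $r3:4}
[7] slti  $r2, $r2, 7  →  {$r0:0, $r1:4, $r2:1, $r3:4}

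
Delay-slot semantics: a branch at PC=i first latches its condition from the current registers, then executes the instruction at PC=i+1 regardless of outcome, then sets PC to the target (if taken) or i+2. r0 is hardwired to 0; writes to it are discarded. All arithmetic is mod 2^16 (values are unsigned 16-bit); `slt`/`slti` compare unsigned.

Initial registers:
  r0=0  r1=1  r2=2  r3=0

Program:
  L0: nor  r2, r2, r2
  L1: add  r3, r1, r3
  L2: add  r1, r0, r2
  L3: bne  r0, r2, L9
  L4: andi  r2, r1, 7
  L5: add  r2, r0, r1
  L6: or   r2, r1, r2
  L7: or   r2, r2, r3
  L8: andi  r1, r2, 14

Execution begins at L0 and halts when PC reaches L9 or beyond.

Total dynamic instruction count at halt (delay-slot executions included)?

#0 nor  r2, r2, r2 ; 0/1/65533/0
#1 add  r3, r1, r3 ; 0/1/65533/1
#2 add  r1, r0, r2 ; 0/65533/65533/1
#3 bne  r0, r2, L9 ; 0/65533/65533/1 ; →target
#4 andi  r2, r1, 7 ; 0/65533/5/1

5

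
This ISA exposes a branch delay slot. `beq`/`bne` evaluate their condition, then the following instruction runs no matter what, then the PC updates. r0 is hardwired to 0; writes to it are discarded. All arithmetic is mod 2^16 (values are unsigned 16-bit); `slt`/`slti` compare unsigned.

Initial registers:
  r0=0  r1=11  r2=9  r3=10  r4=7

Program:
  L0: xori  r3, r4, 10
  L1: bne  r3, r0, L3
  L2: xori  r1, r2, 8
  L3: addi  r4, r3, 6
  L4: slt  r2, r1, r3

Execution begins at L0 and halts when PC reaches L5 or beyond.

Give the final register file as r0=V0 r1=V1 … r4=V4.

r0=0 r1=1 r2=1 r3=13 r4=19

#0 xori  r3, r4, 10 ; 0/11/9/13/7
#1 bne  r3, r0, L3 ; 0/11/9/13/7 ; →target
#2 xori  r1, r2, 8 ; 0/1/9/13/7
#3 addi  r4, r3, 6 ; 0/1/9/13/19
#4 slt  r2, r1, r3 ; 0/1/1/13/19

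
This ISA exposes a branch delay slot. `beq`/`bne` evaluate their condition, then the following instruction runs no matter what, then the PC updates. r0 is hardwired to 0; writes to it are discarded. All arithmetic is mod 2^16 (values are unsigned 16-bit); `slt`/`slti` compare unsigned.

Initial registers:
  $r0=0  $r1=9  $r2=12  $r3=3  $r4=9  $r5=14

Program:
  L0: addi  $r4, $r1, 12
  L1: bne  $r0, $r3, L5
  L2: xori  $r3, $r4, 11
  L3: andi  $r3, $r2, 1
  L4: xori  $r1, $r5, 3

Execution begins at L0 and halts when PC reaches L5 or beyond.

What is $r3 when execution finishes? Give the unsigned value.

30

PC=0  addi  $r4, $r1, 12     | $r0=0 $r1=9 $r2=12 $r3=3 $r4=21 $r5=14
PC=1  bne  $r0, $r3, L5      | $r0=0 $r1=9 $r2=12 $r3=3 $r4=21 $r5=14  [TAKEN]
PC=2  xori  $r3, $r4, 11     | $r0=0 $r1=9 $r2=12 $r3=30 $r4=21 $r5=14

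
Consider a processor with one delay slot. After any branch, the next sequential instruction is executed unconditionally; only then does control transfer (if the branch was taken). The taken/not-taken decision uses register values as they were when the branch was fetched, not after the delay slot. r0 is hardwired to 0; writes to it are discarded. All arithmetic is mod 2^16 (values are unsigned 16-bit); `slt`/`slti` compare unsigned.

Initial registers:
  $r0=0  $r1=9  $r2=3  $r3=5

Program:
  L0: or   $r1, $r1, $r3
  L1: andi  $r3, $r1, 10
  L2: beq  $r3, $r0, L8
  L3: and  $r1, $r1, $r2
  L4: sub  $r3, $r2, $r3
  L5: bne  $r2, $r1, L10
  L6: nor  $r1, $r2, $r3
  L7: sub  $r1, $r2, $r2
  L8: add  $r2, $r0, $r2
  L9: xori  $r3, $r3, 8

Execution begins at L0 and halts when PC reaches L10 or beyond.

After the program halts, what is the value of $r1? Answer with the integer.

#0 or   $r1, $r1, $r3 ; 0/13/3/5
#1 andi  $r3, $r1, 10 ; 0/13/3/8
#2 beq  $r3, $r0, L8 ; 0/13/3/8 ; →fallthru
#3 and  $r1, $r1, $r2 ; 0/1/3/8
#4 sub  $r3, $r2, $r3 ; 0/1/3/65531
#5 bne  $r2, $r1, L10 ; 0/1/3/65531 ; →target
#6 nor  $r1, $r2, $r3 ; 0/4/3/65531

4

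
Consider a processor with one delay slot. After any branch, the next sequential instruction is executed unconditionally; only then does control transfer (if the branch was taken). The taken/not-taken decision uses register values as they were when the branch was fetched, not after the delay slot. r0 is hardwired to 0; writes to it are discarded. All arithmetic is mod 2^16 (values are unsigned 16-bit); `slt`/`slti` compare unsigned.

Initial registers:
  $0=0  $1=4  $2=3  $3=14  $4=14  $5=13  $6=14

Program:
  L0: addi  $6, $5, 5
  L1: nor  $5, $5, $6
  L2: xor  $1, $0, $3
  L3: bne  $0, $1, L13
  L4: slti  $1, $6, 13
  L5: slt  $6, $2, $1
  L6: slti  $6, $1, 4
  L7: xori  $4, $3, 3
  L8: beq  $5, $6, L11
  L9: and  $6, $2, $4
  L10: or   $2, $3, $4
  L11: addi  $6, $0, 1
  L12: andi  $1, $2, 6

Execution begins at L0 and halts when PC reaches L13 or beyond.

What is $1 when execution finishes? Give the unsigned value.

0

  step pc=0: addi  $6, $5, 5  regs=(0,4,3,14,14,13,18)
  step pc=1: nor  $5, $5, $6  regs=(0,4,3,14,14,65504,18)
  step pc=2: xor  $1, $0, $3  regs=(0,14,3,14,14,65504,18)
  step pc=3: bne  $0, $1, L13  cond=T  regs=(0,14,3,14,14,65504,18)
  step pc=4: slti  $1, $6, 13  regs=(0,0,3,14,14,65504,18)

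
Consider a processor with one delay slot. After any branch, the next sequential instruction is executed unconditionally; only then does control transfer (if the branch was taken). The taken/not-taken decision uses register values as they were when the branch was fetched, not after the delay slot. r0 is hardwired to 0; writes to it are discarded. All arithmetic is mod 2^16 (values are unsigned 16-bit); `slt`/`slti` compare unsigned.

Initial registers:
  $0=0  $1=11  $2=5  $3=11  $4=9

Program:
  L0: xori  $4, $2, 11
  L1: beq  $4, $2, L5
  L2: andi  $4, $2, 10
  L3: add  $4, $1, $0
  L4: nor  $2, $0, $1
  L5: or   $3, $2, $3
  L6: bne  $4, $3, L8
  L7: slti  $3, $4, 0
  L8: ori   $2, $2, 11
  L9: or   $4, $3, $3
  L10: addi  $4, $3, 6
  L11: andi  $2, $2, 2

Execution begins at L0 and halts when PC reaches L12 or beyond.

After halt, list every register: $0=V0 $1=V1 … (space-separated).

$0=0 $1=11 $2=2 $3=0 $4=6

#0 xori  $4, $2, 11 ; 0/11/5/11/14
#1 beq  $4, $2, L5 ; 0/11/5/11/14 ; →fallthru
#2 andi  $4, $2, 10 ; 0/11/5/11/0
#3 add  $4, $1, $0 ; 0/11/5/11/11
#4 nor  $2, $0, $1 ; 0/11/65524/11/11
#5 or   $3, $2, $3 ; 0/11/65524/65535/11
#6 bne  $4, $3, L8 ; 0/11/65524/65535/11 ; →target
#7 slti  $3, $4, 0 ; 0/11/65524/0/11
#8 ori   $2, $2, 11 ; 0/11/65535/0/11
#9 or   $4, $3, $3 ; 0/11/65535/0/0
#10 addi  $4, $3, 6 ; 0/11/65535/0/6
#11 andi  $2, $2, 2 ; 0/11/2/0/6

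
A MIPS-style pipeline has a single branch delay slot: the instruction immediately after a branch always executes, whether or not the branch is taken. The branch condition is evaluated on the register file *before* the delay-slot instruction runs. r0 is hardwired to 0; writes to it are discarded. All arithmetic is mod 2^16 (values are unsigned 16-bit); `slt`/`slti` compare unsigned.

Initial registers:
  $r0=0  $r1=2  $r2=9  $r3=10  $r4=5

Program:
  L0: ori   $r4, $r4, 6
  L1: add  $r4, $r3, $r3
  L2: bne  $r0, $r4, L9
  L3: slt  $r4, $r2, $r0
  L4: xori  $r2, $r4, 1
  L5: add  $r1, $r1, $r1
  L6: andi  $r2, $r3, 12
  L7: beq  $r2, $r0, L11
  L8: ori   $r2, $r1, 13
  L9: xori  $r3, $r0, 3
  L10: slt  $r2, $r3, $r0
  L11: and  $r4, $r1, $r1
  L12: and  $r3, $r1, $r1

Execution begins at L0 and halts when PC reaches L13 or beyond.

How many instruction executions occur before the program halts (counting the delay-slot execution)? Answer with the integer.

8

#0 ori   $r4, $r4, 6 ; 0/2/9/10/7
#1 add  $r4, $r3, $r3 ; 0/2/9/10/20
#2 bne  $r0, $r4, L9 ; 0/2/9/10/20 ; →target
#3 slt  $r4, $r2, $r0 ; 0/2/9/10/0
#9 xori  $r3, $r0, 3 ; 0/2/9/3/0
#10 slt  $r2, $r3, $r0 ; 0/2/0/3/0
#11 and  $r4, $r1, $r1 ; 0/2/0/3/2
#12 and  $r3, $r1, $r1 ; 0/2/0/2/2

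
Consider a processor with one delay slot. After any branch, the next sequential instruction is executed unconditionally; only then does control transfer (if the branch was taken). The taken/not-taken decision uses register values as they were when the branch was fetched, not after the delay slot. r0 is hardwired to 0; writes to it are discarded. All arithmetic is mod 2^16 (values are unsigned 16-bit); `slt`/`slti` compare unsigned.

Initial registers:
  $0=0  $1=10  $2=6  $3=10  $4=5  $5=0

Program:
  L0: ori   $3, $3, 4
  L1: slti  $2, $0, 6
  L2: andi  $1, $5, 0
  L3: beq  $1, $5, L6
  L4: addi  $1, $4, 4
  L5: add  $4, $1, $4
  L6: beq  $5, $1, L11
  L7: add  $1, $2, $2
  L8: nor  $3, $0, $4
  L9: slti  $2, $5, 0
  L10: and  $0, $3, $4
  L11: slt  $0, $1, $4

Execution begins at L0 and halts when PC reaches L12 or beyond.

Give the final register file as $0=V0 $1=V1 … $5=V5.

  step pc=0: ori   $3, $3, 4  regs=(0,10,6,14,5,0)
  step pc=1: slti  $2, $0, 6  regs=(0,10,1,14,5,0)
  step pc=2: andi  $1, $5, 0  regs=(0,0,1,14,5,0)
  step pc=3: beq  $1, $5, L6  cond=T  regs=(0,0,1,14,5,0)
  step pc=4: addi  $1, $4, 4  regs=(0,9,1,14,5,0)
  step pc=6: beq  $5, $1, L11  cond=F  regs=(0,9,1,14,5,0)
  step pc=7: add  $1, $2, $2  regs=(0,2,1,14,5,0)
  step pc=8: nor  $3, $0, $4  regs=(0,2,1,65530,5,0)
  step pc=9: slti  $2, $5, 0  regs=(0,2,0,65530,5,0)
  step pc=10: and  $0, $3, $4  regs=(0,2,0,65530,5,0)
  step pc=11: slt  $0, $1, $4  regs=(0,2,0,65530,5,0)

$0=0 $1=2 $2=0 $3=65530 $4=5 $5=0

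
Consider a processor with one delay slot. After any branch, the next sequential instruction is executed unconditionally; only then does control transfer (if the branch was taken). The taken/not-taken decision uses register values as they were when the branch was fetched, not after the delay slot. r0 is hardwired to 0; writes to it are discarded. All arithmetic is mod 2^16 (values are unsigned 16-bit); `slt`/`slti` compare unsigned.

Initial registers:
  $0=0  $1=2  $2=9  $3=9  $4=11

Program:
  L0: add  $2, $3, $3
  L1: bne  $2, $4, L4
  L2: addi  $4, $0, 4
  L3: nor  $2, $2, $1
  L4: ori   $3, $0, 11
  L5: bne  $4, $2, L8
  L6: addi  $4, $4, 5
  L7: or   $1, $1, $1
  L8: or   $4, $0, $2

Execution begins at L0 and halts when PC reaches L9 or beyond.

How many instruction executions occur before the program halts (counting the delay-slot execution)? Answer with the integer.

[0] add  $2, $3, $3  →  {$0:0, $1:2, $2:18, $3:9, $4:11}
[1] bne  $2, $4, L4  →  {$0:0, $1:2, $2:18, $3:9, $4:11}  ⟨branch taken⟩
[2] addi  $4, $0, 4  →  {$0:0, $1:2, $2:18, $3:9, $4:4}
[4] ori   $3, $0, 11  →  {$0:0, $1:2, $2:18, $3:11, $4:4}
[5] bne  $4, $2, L8  →  {$0:0, $1:2, $2:18, $3:11, $4:4}  ⟨branch taken⟩
[6] addi  $4, $4, 5  →  {$0:0, $1:2, $2:18, $3:11, $4:9}
[8] or   $4, $0, $2  →  {$0:0, $1:2, $2:18, $3:11, $4:18}

7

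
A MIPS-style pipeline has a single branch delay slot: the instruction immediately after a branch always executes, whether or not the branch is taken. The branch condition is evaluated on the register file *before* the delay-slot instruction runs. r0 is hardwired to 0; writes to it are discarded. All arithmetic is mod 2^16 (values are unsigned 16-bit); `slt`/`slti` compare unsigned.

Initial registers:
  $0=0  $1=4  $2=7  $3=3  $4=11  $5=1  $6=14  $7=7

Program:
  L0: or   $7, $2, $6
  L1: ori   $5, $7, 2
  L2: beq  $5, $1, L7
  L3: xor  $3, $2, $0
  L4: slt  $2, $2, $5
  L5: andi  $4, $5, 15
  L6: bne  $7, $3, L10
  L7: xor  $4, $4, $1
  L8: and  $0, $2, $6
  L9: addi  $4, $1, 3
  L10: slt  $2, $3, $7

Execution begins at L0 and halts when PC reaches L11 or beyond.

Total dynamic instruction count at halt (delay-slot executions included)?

PC=0  or   $7, $2, $6        | $0=0 $1=4 $2=7 $3=3 $4=11 $5=1 $6=14 $7=15
PC=1  ori   $5, $7, 2        | $0=0 $1=4 $2=7 $3=3 $4=11 $5=15 $6=14 $7=15
PC=2  beq  $5, $1, L7        | $0=0 $1=4 $2=7 $3=3 $4=11 $5=15 $6=14 $7=15  [not taken]
PC=3  xor  $3, $2, $0        | $0=0 $1=4 $2=7 $3=7 $4=11 $5=15 $6=14 $7=15
PC=4  slt  $2, $2, $5        | $0=0 $1=4 $2=1 $3=7 $4=11 $5=15 $6=14 $7=15
PC=5  andi  $4, $5, 15       | $0=0 $1=4 $2=1 $3=7 $4=15 $5=15 $6=14 $7=15
PC=6  bne  $7, $3, L10       | $0=0 $1=4 $2=1 $3=7 $4=15 $5=15 $6=14 $7=15  [TAKEN]
PC=7  xor  $4, $4, $1        | $0=0 $1=4 $2=1 $3=7 $4=11 $5=15 $6=14 $7=15
PC=10 slt  $2, $3, $7        | $0=0 $1=4 $2=1 $3=7 $4=11 $5=15 $6=14 $7=15

9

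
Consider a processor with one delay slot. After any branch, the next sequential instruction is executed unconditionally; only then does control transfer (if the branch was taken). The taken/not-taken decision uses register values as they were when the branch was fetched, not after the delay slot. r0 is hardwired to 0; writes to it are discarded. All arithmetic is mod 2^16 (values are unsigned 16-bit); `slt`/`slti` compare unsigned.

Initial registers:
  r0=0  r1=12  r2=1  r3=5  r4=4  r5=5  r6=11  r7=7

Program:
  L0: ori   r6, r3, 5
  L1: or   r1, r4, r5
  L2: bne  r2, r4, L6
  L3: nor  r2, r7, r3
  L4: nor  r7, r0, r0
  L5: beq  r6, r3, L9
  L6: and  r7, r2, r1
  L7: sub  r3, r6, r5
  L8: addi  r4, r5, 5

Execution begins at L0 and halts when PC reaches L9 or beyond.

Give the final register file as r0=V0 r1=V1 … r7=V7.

r0=0 r1=5 r2=65528 r3=0 r4=10 r5=5 r6=5 r7=0

PC=0  ori   r6, r3, 5        | r0=0 r1=12 r2=1 r3=5 r4=4 r5=5 r6=5 r7=7
PC=1  or   r1, r4, r5        | r0=0 r1=5 r2=1 r3=5 r4=4 r5=5 r6=5 r7=7
PC=2  bne  r2, r4, L6        | r0=0 r1=5 r2=1 r3=5 r4=4 r5=5 r6=5 r7=7  [TAKEN]
PC=3  nor  r2, r7, r3        | r0=0 r1=5 r2=65528 r3=5 r4=4 r5=5 r6=5 r7=7
PC=6  and  r7, r2, r1        | r0=0 r1=5 r2=65528 r3=5 r4=4 r5=5 r6=5 r7=0
PC=7  sub  r3, r6, r5        | r0=0 r1=5 r2=65528 r3=0 r4=4 r5=5 r6=5 r7=0
PC=8  addi  r4, r5, 5        | r0=0 r1=5 r2=65528 r3=0 r4=10 r5=5 r6=5 r7=0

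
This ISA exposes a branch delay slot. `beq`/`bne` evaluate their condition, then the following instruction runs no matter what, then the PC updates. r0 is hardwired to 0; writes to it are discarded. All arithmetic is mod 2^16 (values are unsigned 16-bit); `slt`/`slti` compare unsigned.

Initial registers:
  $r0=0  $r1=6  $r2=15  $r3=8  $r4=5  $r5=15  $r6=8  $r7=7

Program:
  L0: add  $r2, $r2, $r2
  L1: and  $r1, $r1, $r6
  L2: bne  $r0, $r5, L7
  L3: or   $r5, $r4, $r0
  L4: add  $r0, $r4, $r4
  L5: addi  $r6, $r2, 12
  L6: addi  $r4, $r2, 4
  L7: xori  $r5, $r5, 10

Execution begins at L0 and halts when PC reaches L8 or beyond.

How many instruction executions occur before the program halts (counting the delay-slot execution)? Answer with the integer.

5

  step pc=0: add  $r2, $r2, $r2  regs=(0,6,30,8,5,15,8,7)
  step pc=1: and  $r1, $r1, $r6  regs=(0,0,30,8,5,15,8,7)
  step pc=2: bne  $r0, $r5, L7  cond=T  regs=(0,0,30,8,5,15,8,7)
  step pc=3: or   $r5, $r4, $r0  regs=(0,0,30,8,5,5,8,7)
  step pc=7: xori  $r5, $r5, 10  regs=(0,0,30,8,5,15,8,7)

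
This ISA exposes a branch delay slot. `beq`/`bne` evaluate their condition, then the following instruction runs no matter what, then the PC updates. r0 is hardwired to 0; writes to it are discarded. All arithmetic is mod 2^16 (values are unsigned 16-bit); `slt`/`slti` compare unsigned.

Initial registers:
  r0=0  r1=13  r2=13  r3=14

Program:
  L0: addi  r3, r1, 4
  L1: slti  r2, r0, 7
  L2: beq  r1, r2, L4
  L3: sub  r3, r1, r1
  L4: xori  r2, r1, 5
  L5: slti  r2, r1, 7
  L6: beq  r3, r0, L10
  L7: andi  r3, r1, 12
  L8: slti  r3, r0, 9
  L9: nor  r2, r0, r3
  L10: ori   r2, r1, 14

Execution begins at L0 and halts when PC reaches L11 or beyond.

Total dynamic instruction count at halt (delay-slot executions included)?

  step pc=0: addi  r3, r1, 4  regs=(0,13,13,17)
  step pc=1: slti  r2, r0, 7  regs=(0,13,1,17)
  step pc=2: beq  r1, r2, L4  cond=F  regs=(0,13,1,17)
  step pc=3: sub  r3, r1, r1  regs=(0,13,1,0)
  step pc=4: xori  r2, r1, 5  regs=(0,13,8,0)
  step pc=5: slti  r2, r1, 7  regs=(0,13,0,0)
  step pc=6: beq  r3, r0, L10  cond=T  regs=(0,13,0,0)
  step pc=7: andi  r3, r1, 12  regs=(0,13,0,12)
  step pc=10: ori   r2, r1, 14  regs=(0,13,15,12)

9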